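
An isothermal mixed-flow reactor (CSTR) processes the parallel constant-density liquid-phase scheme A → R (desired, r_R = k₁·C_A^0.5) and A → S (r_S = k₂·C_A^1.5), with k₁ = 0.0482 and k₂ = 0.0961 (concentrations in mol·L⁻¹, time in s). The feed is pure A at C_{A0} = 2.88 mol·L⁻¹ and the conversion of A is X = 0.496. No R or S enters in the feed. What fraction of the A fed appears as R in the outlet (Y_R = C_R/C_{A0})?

Exit C_A = C_{A0}(1−X) = 2.88×0.504 = 1.452 mol·L⁻¹.
A CSTR operates uniformly at the exit composition, giving r_R = 0.05807 and r_S = 0.1681 (each k·C_A^n at C_A = 1.452).
Fraction of consumed A going to R: r_R/(r_R+r_S) = 0.2568.
C_R = 0.2568·C_{A0}·X = 0.2568×2.88×0.496 = 0.367 mol·L⁻¹; Y_R = C_R/C_{A0} = 0.127.

0.127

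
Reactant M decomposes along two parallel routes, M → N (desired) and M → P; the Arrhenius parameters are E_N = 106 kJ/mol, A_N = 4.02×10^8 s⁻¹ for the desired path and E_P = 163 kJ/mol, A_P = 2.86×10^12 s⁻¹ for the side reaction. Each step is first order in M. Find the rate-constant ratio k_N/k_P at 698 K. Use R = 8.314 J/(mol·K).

k_N/k_P = (A_N/A_P)·exp[−(E_N−E_P)/(RT)] = (A_N/A_P)·exp[(E_P−E_N)/(RT)].
(E_P−E_N)/(RT) = (163−106)×10³/(8.314×698) = 57000/5803 = 9.822.
k_N/k_P = (4.02×10^8/2.86×10^12)·exp(9.822) = 1.406×10^-4 × 18439 = 2.59.
Since E_N < E_P, lowering the temperature improves selectivity toward N.

2.59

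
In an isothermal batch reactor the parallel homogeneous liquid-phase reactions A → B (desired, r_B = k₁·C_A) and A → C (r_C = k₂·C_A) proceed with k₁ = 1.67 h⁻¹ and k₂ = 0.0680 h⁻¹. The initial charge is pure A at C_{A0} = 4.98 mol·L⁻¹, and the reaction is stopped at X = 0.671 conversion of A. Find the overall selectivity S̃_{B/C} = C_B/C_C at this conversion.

C_A = C_{A0}(1−X) = 1.638 mol·L⁻¹.
Both paths are first order in A, so the instantaneous fraction to B is constant: dC_B/d(−C_A) = k₁/(k₁+k₂) = 0.9609.
C_B = 0.9609·(C_{A0}−C_A) = 0.9609×3.342 = 3.21 mol·L⁻¹.
C_C = (C_{A0}−C_A)−C_B = 0.1307 mol·L⁻¹; S̃_{B/C} = 3.211/0.1307 = 24.6.

24.6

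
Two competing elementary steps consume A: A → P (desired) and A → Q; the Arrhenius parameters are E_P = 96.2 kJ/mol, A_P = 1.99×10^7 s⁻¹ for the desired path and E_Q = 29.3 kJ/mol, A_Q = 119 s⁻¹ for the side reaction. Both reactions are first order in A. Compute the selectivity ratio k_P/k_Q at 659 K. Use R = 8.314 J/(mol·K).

0.833

k_P/k_Q = (A_P/A_Q)·exp[−(E_P−E_Q)/(RT)] = (A_P/A_Q)·exp[(E_Q−E_P)/(RT)].
(E_Q−E_P)/(RT) = (29.3−96.2)×10³/(8.314×659) = -66900/5479 = -12.21.
k_P/k_Q = (1.99×10^7/119)·exp(-12.21) = 1.672×10^5 × 4.978×10^-6 = 0.833.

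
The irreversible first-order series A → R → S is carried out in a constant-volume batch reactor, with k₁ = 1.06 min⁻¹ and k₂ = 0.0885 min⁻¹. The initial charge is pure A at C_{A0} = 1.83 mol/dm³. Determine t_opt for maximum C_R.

2.56 min

For first-order series the maximum of C_R occurs at t_opt = ln(k₂/k₁)/(k₂−k₁).
= ln(0.0885/1.06)/(0.0885−1.06) = ln(0.08349)/-0.9715 = -2.483/-0.9715 = 2.56 min.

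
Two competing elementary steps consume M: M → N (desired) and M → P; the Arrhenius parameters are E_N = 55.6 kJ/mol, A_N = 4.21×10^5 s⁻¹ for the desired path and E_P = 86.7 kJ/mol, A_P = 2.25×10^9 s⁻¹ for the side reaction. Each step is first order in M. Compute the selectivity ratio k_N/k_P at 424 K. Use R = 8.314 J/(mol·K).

1.27

With equal orders, S_{N/P} = k_N/k_P = (A_N/A_P)·exp[(E_P−E_N)/(RT)].
(E_P−E_N)/(RT) = (86.7−55.6)×10³/(8.314×424) = 31100/3525 = 8.822.
k_N/k_P = (4.21×10^5/2.25×10^9)·exp(8.822) = 1.871×10^-4 × 6784 = 1.27.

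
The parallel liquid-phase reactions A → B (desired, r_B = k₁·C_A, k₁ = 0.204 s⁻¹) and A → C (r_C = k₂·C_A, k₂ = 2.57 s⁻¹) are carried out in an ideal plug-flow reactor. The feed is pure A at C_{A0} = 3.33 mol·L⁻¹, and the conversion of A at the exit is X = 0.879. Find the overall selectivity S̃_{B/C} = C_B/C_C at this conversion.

C_A = C_{A0}(1−X) = 0.4029 mol·L⁻¹.
Both paths are first order in A, so the instantaneous fraction to B is constant: dC_B/d(−C_A) = k₁/(k₁+k₂) = 0.07354.
C_B = 0.07354·(C_{A0}−C_A) = 0.07354×2.927 = 0.215 mol·L⁻¹.
C_C = (C_{A0}−C_A)−C_B = 2.712 mol·L⁻¹; S̃_{B/C} = 0.2153/2.712 = 0.0794.

0.0794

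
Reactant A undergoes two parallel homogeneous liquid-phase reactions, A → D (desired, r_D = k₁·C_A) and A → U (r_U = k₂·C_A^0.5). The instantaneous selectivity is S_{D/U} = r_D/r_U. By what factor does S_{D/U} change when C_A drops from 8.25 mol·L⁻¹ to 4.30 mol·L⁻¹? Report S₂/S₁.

0.722

S_{D/U} = (k₁/k₂)·C_A^0.5, so S₂/S₁ = (C_{A,2}/C_{A,1})^0.5.
= (4.30/8.25)^0.5 = (0.5212)^0.5 = 0.722.
Selectivity toward D falls as C_A falls — high-concentration operation is favoured.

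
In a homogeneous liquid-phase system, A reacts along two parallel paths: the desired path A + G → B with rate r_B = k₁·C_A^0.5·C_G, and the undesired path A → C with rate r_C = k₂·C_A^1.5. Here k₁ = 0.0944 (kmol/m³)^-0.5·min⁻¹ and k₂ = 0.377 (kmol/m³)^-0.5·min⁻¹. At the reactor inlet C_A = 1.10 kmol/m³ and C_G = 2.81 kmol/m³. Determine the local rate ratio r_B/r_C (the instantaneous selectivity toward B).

S_{B/C} = r_B/r_C = (k₁·C_A^0.5·C_G)/(k₂·C_A^1.5) = (k₁/k₂)·C_A⁻¹·C_G.
= (0.0944×1.100^0.5×2.810) / (0.377×1.100^1.5) = 0.2782/0.4349 = 0.640.

0.640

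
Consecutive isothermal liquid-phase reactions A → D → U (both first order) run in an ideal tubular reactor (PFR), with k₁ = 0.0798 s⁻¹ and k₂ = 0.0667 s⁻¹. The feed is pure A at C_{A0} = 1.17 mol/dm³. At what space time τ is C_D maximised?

The intermediate peaks when r₁ = r₂, i.e. k₁e^(−k₁τ) = k₂e^(−k₂τ), giving τ_opt = ln(k₂/k₁)/(k₂−k₁).
= ln(0.0667/0.0798)/(0.0667−0.0798) = ln(0.8358)/-0.01310 = -0.1793/-0.01310 = 13.7 s.

13.7 s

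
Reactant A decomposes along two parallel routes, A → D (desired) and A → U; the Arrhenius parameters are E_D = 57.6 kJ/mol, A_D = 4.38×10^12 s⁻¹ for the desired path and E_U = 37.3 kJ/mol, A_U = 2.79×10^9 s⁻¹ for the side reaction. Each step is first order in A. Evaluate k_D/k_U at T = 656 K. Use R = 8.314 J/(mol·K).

k_D/k_U = (A_D/A_U)·exp[−(E_D−E_U)/(RT)] = (A_D/A_U)·exp[(E_U−E_D)/(RT)].
(E_U−E_D)/(RT) = (37.3−57.6)×10³/(8.314×656) = -20300/5454 = -3.722.
k_D/k_U = (4.38×10^12/2.79×10^9)·exp(-3.722) = 1570 × 0.02418 = 38.0.

38.0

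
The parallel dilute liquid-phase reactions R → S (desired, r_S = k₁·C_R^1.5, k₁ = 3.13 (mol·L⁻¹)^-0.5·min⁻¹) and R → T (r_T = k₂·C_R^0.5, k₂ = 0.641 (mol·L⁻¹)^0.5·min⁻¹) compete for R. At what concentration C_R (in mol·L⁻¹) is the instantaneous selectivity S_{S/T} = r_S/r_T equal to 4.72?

0.967 mol·L⁻¹

S_{S/T} = (k₁/k₂)·C_R ⇒ C_R = S·k₂/k₁.
= 4.72×0.641/3.13 = 0.967 mol·L⁻¹.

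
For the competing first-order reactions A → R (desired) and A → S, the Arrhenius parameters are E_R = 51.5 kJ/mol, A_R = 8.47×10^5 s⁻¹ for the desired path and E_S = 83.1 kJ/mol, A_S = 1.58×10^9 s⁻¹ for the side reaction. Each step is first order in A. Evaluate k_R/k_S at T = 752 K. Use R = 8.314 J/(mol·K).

k_R/k_S = (A_R/A_S)·exp[−(E_R−E_S)/(RT)] = (A_R/A_S)·exp[(E_S−E_R)/(RT)].
(E_S−E_R)/(RT) = (83.1−51.5)×10³/(8.314×752) = 31600/6252 = 5.054.
k_R/k_S = (8.47×10^5/1.58×10^9)·exp(5.054) = 5.361×10^-4 × 156.7 = 0.0840.
Since E_R < E_S, lowering the temperature improves selectivity toward R.

0.0840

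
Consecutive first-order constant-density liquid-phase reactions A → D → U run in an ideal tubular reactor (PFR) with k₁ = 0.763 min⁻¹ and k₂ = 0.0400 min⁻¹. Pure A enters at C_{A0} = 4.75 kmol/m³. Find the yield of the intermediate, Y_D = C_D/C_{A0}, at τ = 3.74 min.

For first-order series with pure A initially, C_D(τ) = k₁C_{A0}/(k₂−k₁)·(e^(−k₁τ) − e^(−k₂τ)).
e^(−k₁τ) = e^(−0.763×3.74) = e^(−2.854) = 0.05764; e^(−k₂τ) = e^(−0.1496) = 0.8611.
C_D = 0.763×4.75/(0.0400−0.763) × (0.05764−0.8611) = (-5.013)×(-0.8034) = 4.027 kmol/m³.
Y_D = C_D/C_{A0} = 4.027/4.75 = 0.848.

0.848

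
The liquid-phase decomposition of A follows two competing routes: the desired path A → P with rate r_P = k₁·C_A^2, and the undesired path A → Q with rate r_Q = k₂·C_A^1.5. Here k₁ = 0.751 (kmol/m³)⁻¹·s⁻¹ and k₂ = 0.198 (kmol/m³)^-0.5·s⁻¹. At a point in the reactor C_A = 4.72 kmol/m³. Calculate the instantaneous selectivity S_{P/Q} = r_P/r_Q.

8.24

S_{P/Q} = r_P/r_Q = (k₁·C_A^2)/(k₂·C_A^1.5) = (k₁/k₂)·C_A^0.5.
= (0.751×4.720^2) / (0.198×4.720^1.5) = 16.73/2.030 = 8.24.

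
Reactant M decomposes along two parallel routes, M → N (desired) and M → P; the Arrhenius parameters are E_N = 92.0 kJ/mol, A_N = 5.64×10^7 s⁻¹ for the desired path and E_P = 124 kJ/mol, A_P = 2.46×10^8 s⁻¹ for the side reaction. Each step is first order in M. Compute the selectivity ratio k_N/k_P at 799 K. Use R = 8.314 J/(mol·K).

28.3

With equal orders, S_{N/P} = k_N/k_P = (A_N/A_P)·exp[(E_P−E_N)/(RT)].
(E_P−E_N)/(RT) = (124−92.0)×10³/(8.314×799) = 32000/6643 = 4.817.
k_N/k_P = (5.64×10^7/2.46×10^8)·exp(4.817) = 0.2293 × 123.6 = 28.3.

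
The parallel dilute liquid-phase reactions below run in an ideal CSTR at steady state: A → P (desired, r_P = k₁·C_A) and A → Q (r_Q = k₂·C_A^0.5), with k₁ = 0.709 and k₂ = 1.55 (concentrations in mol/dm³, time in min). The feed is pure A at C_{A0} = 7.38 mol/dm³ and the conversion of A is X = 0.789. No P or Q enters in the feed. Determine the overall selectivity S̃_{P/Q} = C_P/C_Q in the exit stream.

Exit C_A = C_{A0}(1−X) = 7.38×0.211 = 1.557 mol/dm³.
A CSTR operates uniformly at the exit composition, giving r_P = 1.104 and r_Q = 1.934 (each k·C_A^n at C_A = 1.557).
Overall selectivity = C_P/C_Q = r_Pτ/(r_Qτ) = r_P/r_Q = 0.571.

0.571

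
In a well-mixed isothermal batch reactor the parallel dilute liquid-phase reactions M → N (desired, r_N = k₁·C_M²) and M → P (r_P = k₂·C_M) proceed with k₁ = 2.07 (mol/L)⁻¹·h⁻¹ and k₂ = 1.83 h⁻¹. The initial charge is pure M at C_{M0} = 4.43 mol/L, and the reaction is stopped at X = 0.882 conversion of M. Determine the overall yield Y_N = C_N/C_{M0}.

C_M = C_{M0}(1−X) = 0.5227 mol/L.
Along a PFR/batch, dC_P/dC_M = −r_P/(r_N+r_P) = −k₂/(k₂+k₁·C_M).
Integrating from C_{M0} to C_M: C_P = (1.83/2.07)·ln[(1.83+2.07·4.43)/(1.83+2.07·0.523)] = 0.8841·ln(11.00/2.912) = 1.175 mol/L.
Then C_N = (C_{M0}−C_M) − C_P = 3.907 − 1.175 = 2.732 mol/L.
Y_N = C_N/C_{M0} = 2.732/4.43 = 0.617.

0.617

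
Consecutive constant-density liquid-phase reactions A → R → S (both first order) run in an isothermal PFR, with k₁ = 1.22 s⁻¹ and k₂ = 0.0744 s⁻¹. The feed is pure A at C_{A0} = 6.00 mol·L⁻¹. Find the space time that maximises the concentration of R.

2.44 s

Setting dC_R/dτ = 0 gives τ_opt = ln(k₂/k₁)/(k₂−k₁).
= ln(0.0744/1.22)/(0.0744−1.22) = ln(0.06098)/-1.146 = -2.797/-1.146 = 2.44 s.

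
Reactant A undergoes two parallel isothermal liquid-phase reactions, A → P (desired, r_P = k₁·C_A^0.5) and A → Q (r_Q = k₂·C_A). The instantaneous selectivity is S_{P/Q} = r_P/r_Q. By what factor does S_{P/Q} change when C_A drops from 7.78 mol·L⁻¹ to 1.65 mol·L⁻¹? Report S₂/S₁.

S_{P/Q} = (k₁/k₂)·C_A^-0.5, so S₂/S₁ = (C_{A,2}/C_{A,1})^-0.5.
= (1.65/7.78)^(-0.5) = (0.2121)^(-0.5) = 2.17.
Selectivity toward P rises as C_A falls — low-concentration operation is favoured.

2.17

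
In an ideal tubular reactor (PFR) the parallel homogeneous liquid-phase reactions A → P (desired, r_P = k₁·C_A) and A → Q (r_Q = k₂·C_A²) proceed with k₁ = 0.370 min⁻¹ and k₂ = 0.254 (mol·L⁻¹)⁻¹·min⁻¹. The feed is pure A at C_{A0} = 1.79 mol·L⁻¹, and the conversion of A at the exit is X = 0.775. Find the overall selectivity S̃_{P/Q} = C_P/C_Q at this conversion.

1.41

C_A = C_{A0}(1−X) = 0.4027 mol·L⁻¹.
Along a PFR/batch, dC_P/dC_A = −r_P/(r_P+r_Q) = −k₁/(k₁+k₂·C_A).
Integrating from C_{A0} to C_A: C_P = (0.370/0.254)·ln[(0.370+0.254·1.79)/(0.370+0.254·0.403)] = 1.457·ln(0.8247/0.4723) = 0.8119 mol·L⁻¹.
C_Q = (C_{A0}−C_A)−C_P = 0.5753 mol·L⁻¹; S̃_{P/Q} = 0.8119/0.5753 = 1.41.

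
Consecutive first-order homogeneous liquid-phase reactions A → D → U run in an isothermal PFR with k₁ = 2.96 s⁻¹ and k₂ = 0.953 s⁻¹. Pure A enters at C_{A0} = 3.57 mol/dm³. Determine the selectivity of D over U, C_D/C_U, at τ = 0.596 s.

Solving the coupled first-order balances gives C_D(τ) = [k₁/(k₂−k₁)]·C_{A0}·(e^(−k₁τ) − e^(−k₂τ)).
e^(−k₁τ) = e^(−2.96×0.596) = e^(−1.764) = 0.1713; e^(−k₂τ) = e^(−0.5680) = 0.5667.
C_D = 2.96×3.57/(0.953−2.96) × (0.1713−0.5667) = (-5.265)×(-0.3953) = 2.082 mol/dm³.
C_A = C_{A0}e^(−k₁τ) = 0.6117 mol/dm³, so C_U = C_{A0}−C_A−C_D = 0.8768 mol/dm³; C_D/C_U = 2.37.

2.37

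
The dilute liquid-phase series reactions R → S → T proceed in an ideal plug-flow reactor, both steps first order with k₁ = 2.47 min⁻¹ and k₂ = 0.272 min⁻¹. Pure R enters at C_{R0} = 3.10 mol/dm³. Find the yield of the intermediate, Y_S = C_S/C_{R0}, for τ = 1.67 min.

0.695

The intermediate concentration in a first-order A→B→C sequence is C_S = k₁C_{R0}(e^(−k₁τ) − e^(−k₂τ))/(k₂−k₁).
e^(−k₁τ) = e^(−2.47×1.67) = e^(−4.125) = 0.01617; e^(−k₂τ) = e^(−0.4542) = 0.6349.
C_S = 2.47×3.10/(0.272−2.47) × (0.01617−0.6349) = (-3.484)×(-0.6188) = 2.156 mol/dm³.
Y_S = C_S/C_{R0} = 2.156/3.10 = 0.695.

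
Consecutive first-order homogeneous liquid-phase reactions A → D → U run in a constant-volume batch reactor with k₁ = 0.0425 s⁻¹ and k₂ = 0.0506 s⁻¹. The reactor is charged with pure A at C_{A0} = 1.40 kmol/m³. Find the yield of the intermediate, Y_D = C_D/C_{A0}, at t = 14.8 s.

For first-order series with pure A initially, C_D(t) = k₁C_{A0}/(k₂−k₁)·(e^(−k₁t) − e^(−k₂t)).
e^(−k₁t) = e^(−0.0425×14.8) = e^(−0.6290) = 0.5331; e^(−k₂t) = e^(−0.7489) = 0.4729.
C_D = 0.0425×1.40/(0.0506−0.0425) × (0.5331−0.4729) = 7.346×0.06023 = 0.4424 kmol/m³.
Y_D = C_D/C_{A0} = 0.4424/1.40 = 0.316.

0.316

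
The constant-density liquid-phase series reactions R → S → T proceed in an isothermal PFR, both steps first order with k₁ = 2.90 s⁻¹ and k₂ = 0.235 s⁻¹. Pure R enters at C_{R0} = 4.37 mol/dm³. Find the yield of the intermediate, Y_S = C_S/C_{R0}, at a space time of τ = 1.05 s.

For first-order series with pure R initially, C_S(τ) = k₁C_{R0}/(k₂−k₁)·(e^(−k₁τ) − e^(−k₂τ)).
e^(−k₁τ) = e^(−2.90×1.05) = e^(−3.045) = 0.04760; e^(−k₂τ) = e^(−0.2467) = 0.7813.
C_S = 2.90×4.37/(0.235−2.90) × (0.04760−0.7813) = (-4.755)×(-0.7337) = 3.489 mol/dm³.
Y_S = C_S/C_{R0} = 3.489/4.37 = 0.798.

0.798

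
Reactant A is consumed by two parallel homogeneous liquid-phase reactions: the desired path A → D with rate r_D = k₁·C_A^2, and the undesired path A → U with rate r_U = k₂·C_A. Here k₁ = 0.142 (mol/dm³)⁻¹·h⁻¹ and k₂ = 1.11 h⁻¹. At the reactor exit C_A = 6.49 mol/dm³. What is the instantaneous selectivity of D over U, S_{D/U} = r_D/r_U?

0.830

S_{D/U} = r_D/r_U = (k₁·C_A^2)/(k₂·C_A) = (k₁/k₂)·C_A.
= (0.142×6.490^2) / (1.11×6.490) = 5.981/7.204 = 0.830.
Since the desired path is higher order in A, keeping C_A high (PFR or concentrated feed) favours D.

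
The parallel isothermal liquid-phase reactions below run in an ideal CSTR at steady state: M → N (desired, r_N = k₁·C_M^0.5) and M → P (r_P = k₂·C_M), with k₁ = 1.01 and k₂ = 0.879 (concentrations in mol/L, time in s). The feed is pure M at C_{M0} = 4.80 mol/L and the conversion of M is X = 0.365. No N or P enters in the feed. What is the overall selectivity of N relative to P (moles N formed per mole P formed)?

Exit C_M = C_{M0}(1−X) = 4.80×0.635 = 3.048 mol/L.
Rates in a CSTR are evaluated at the outlet concentration: r_N = 1.01×3.048^0.5 = 1.763, r_P = 0.879×3.048 = 2.679.
Overall selectivity = C_N/C_P = r_Nτ/(r_Pτ) = r_N/r_P = 0.658.

0.658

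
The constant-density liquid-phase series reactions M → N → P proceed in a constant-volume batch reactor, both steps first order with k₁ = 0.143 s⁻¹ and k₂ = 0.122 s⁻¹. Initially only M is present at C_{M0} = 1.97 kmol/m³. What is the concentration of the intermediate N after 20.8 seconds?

0.375 kmol/m³

The intermediate concentration in a first-order A→B→C sequence is C_N = k₁C_{M0}(e^(−k₁t) − e^(−k₂t))/(k₂−k₁).
e^(−k₁t) = e^(−0.143×20.8) = e^(−2.974) = 0.05108; e^(−k₂t) = e^(−2.538) = 0.07906.
C_N = 0.143×1.97/(0.122−0.143) × (0.05108−0.07906) = (-13.41)×(-0.02798) = 0.3753 kmol/m³.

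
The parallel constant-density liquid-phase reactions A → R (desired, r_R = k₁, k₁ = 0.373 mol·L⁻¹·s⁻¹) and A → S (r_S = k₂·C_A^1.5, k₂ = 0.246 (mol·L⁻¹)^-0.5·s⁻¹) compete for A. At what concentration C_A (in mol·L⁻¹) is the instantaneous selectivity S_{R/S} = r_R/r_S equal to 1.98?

0.837 mol·L⁻¹

S_{R/S} = (k₁/k₂)·C_A^-1.5 ⇒ C_A = (S·k₂/k₁)^(1/(-1.5)).
= (1.98×0.246/0.373)^(-0.6667) = (1.306)^(-0.6667) = 0.837 mol·L⁻¹.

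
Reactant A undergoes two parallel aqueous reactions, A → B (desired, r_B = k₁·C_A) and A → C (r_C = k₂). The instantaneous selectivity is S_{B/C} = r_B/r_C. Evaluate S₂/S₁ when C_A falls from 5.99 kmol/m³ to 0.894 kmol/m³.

0.149

S_{B/C} = (k₁/k₂)·C_A, so S₂/S₁ = (C_{A,2}/C_{A,1}).
= 0.894/5.99 = 0.149.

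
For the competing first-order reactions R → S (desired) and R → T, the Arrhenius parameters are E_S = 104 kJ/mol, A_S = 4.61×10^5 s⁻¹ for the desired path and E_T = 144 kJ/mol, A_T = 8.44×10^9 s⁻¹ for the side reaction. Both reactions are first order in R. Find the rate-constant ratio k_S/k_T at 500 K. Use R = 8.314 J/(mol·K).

With equal orders, S_{S/T} = k_S/k_T = (A_S/A_T)·exp[(E_T−E_S)/(RT)].
(E_T−E_S)/(RT) = (144−104)×10³/(8.314×500) = 40000/4157 = 9.622.
k_S/k_T = (4.61×10^5/8.44×10^9)·exp(9.622) = 5.462×10^-5 × 15098 = 0.825.

0.825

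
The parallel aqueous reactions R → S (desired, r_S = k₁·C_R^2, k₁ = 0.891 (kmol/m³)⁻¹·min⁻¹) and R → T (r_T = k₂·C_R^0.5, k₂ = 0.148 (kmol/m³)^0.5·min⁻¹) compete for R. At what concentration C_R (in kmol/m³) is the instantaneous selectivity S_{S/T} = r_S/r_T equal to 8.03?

S_{S/T} = (k₁/k₂)·C_R^1.5 ⇒ C_R = (S·k₂/k₁)^(1/1.5).
= (8.03×0.148/0.891)^(0.6667) = (1.334)^(0.6667) = 1.21 kmol/m³.

1.21 kmol/m³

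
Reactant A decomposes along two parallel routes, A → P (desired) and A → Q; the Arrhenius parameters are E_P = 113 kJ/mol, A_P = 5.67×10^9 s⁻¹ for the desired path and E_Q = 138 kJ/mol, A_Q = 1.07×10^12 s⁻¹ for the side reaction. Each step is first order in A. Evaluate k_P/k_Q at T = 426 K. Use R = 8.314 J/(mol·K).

6.16

Since both paths have the same order in A, the concentration cancels and S_{P/Q} = k_P/k_Q = (A_P/A_Q)·exp[(E_Q−E_P)/(RT)].
(E_Q−E_P)/(RT) = (138−113)×10³/(8.314×426) = 25000/3542 = 7.059.
k_P/k_Q = (5.67×10^9/1.07×10^12)·exp(7.059) = 0.005299 × 1163 = 6.16.
Since E_P < E_Q, lowering the temperature improves selectivity toward P.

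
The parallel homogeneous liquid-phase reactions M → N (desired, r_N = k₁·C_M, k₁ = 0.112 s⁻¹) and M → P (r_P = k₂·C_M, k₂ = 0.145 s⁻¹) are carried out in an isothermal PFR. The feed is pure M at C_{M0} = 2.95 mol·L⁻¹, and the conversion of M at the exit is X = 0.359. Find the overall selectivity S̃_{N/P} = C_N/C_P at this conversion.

C_M = C_{M0}(1−X) = 1.891 mol·L⁻¹.
Both paths are first order in M, so the instantaneous fraction to N is constant: dC_N/d(−C_M) = k₁/(k₁+k₂) = 0.4358.
C_N = 0.4358·(C_{M0}−C_M) = 0.4358×1.059 = 0.462 mol·L⁻¹.
C_P = (C_{M0}−C_M)−C_N = 0.5975 mol·L⁻¹; S̃_{N/P} = 0.4615/0.5975 = 0.772.

0.772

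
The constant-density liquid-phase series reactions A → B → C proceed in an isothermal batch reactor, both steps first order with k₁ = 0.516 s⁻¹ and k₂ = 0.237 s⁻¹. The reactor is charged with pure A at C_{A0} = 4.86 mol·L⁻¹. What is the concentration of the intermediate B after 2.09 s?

Solving the coupled first-order balances gives C_B(t) = [k₁/(k₂−k₁)]·C_{A0}·(e^(−k₁t) − e^(−k₂t)).
e^(−k₁t) = e^(−0.516×2.09) = e^(−1.078) = 0.3401; e^(−k₂t) = e^(−0.4953) = 0.6094.
C_B = 0.516×4.86/(0.237−0.516) × (0.3401−0.6094) = (-8.988)×(-0.2692) = 2.420 mol·L⁻¹.

2.42 mol·L⁻¹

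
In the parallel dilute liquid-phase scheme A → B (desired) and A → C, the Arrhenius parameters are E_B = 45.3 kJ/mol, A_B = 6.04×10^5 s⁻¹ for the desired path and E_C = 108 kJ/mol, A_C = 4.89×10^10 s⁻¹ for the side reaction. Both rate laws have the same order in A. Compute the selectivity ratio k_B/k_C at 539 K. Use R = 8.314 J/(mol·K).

14.7

k_B/k_C = (A_B/A_C)·exp[−(E_B−E_C)/(RT)] = (A_B/A_C)·exp[(E_C−E_B)/(RT)].
(E_C−E_B)/(RT) = (108−45.3)×10³/(8.314×539) = 62700/4481 = 13.99.
k_B/k_C = (6.04×10^5/4.89×10^10)·exp(13.99) = 1.235×10^-5 × 1.193×10^6 = 14.7.
Since E_B < E_C, lowering the temperature improves selectivity toward B.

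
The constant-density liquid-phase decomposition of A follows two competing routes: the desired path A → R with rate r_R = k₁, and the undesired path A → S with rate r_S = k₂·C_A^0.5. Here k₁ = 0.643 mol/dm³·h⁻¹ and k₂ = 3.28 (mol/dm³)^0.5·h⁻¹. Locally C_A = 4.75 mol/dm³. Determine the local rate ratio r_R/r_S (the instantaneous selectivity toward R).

S_{R/S} = r_R/r_S = (k₁)/(k₂·C_A^0.5) = (k₁/k₂)·C_A^-0.5.
= (0.643) / (3.28×4.750^0.5) = 0.6430/7.149 = 0.0899.
The undesired path is higher order in A, so low C_A (CSTR or dilute feed) favours R.

0.0899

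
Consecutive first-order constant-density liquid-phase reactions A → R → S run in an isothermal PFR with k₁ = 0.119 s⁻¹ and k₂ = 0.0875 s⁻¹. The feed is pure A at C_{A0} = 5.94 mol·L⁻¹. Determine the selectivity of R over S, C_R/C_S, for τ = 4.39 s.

Solving the coupled first-order balances gives C_R(τ) = [k₁/(k₂−k₁)]·C_{A0}·(e^(−k₁τ) − e^(−k₂τ)).
e^(−k₁τ) = e^(−0.119×4.39) = e^(−0.5224) = 0.5931; e^(−k₂τ) = e^(−0.3841) = 0.6810.
C_R = 0.119×5.94/(0.0875−0.119) × (0.5931−0.6810) = (-22.44)×(-0.08796) = 1.974 mol·L⁻¹.
C_A = C_{A0}e^(−k₁τ) = 3.523 mol·L⁻¹, so C_S = C_{A0}−C_A−C_R = 0.4433 mol·L⁻¹; C_R/C_S = 4.45.

4.45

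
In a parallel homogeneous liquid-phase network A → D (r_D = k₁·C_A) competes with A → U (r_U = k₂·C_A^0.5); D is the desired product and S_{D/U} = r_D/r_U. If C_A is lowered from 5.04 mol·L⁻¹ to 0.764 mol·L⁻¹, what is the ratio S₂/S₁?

0.389

S_{D/U} = (k₁/k₂)·C_A^0.5, so S₂/S₁ = (C_{A,2}/C_{A,1})^0.5.
= (0.764/5.04)^0.5 = (0.1516)^0.5 = 0.389.
Selectivity toward D falls as C_A falls — high-concentration operation is favoured.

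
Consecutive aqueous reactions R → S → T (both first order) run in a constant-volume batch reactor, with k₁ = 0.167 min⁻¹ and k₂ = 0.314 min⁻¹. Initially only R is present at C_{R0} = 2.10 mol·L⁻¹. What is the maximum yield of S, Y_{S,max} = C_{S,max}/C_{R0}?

At the optimum, C_{S,max}/C_{R0} = (k₁/k₂)^[k₂/(k₂−k₁)].
= (0.167/0.314)^(0.314/(0.314−0.167)) = (0.5318)^(2.136) = 0.2596.

0.260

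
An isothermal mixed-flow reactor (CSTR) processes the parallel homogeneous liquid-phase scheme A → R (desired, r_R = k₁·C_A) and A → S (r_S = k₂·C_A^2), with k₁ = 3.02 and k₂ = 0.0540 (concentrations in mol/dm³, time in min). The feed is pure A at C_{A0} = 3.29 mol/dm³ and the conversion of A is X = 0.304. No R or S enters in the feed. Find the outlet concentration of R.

Exit C_A = C_{A0}(1−X) = 3.29×0.696 = 2.290 mol/dm³.
In a CSTR the entire volume is at exit conditions, so r_R = 3.02×2.290 = 6.915 and r_S = 0.0540×2.290^2 = 0.2831.
Fraction of consumed A going to R: r_R/(r_R+r_S) = 0.9607.
C_R = 0.9607·C_{A0}·X = 0.9607×3.29×0.304 = 0.961 mol/dm³.

0.961 mol/dm³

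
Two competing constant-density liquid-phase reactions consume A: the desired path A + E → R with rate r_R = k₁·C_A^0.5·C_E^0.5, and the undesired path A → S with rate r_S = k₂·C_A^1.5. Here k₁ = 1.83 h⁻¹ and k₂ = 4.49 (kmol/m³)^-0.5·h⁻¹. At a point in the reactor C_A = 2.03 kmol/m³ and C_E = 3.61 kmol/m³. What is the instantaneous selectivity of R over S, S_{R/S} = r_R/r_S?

S_{R/S} = r_R/r_S = (k₁·C_A^0.5·C_E^0.5)/(k₂·C_A^1.5) = (k₁/k₂)·C_A⁻¹·C_E^0.5.
= (1.83×2.030^0.5×3.610^0.5) / (4.49×2.030^1.5) = 4.954/12.99 = 0.381.

0.381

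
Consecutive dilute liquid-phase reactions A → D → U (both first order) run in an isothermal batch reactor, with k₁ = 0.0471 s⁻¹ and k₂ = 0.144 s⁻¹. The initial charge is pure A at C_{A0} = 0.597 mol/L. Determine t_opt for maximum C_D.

11.5 s

Setting dC_D/dt = 0 gives t_opt = ln(k₂/k₁)/(k₂−k₁).
= ln(0.144/0.0471)/(0.144−0.0471) = ln(3.057)/0.09690 = 1.118/0.09690 = 11.5 s.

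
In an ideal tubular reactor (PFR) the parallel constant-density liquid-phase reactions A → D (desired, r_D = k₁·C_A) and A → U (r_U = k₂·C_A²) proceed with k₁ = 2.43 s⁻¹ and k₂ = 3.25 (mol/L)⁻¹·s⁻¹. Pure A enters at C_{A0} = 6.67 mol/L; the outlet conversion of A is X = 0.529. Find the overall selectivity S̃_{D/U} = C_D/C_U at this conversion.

C_A = C_{A0}(1−X) = 3.142 mol/L.
Along a PFR/batch, dC_D/dC_A = −r_D/(r_D+r_U) = −k₁/(k₁+k₂·C_A).
Integrating from C_{A0} to C_A: C_D = (2.43/3.25)·ln[(2.43+3.25·6.67)/(2.43+3.25·3.14)] = 0.7477·ln(24.11/12.64) = 0.4827 mol/L.
C_U = (C_{A0}−C_A)−C_D = 3.046 mol/L; S̃_{D/U} = 0.4827/3.046 = 0.159.

0.159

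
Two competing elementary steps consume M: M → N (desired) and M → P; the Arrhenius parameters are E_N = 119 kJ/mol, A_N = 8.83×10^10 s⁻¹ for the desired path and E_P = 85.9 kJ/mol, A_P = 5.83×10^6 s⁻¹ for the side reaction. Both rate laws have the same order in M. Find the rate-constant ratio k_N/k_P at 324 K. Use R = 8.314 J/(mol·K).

Since both paths have the same order in M, the concentration cancels and S_{N/P} = k_N/k_P = (A_N/A_P)·exp[(E_P−E_N)/(RT)].
(E_P−E_N)/(RT) = (85.9−119)×10³/(8.314×324) = -33100/2694 = -12.29.
k_N/k_P = (8.83×10^10/5.83×10^6)·exp(-12.29) = 15146 × 4.608×10^-6 = 0.0698.

0.0698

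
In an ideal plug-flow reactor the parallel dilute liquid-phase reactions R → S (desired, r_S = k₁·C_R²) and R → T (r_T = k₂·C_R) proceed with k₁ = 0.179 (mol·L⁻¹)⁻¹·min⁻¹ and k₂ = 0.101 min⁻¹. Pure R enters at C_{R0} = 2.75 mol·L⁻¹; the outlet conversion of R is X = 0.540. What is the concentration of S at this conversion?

C_R = C_{R0}(1−X) = 1.265 mol·L⁻¹.
Along a PFR/batch, dC_T/dC_R = −r_T/(r_S+r_T) = −k₂/(k₂+k₁·C_R).
Integrating from C_{R0} to C_R: C_T = (0.101/0.179)·ln[(0.101+0.179·2.75)/(0.101+0.179·1.26)] = 0.5642·ln(0.5932/0.3274) = 0.3353 mol·L⁻¹.
Then C_S = (C_{R0}−C_R) − C_T = 1.485 − 0.3353 = 1.150 mol·L⁻¹.

1.15 mol·L⁻¹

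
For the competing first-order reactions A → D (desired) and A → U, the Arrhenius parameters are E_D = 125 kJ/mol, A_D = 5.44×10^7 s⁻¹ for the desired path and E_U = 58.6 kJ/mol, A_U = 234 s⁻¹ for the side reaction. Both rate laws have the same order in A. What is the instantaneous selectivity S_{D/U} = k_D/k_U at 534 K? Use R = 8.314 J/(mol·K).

Since both paths have the same order in A, the concentration cancels and S_{D/U} = k_D/k_U = (A_D/A_U)·exp[(E_U−E_D)/(RT)].
(E_U−E_D)/(RT) = (58.6−125)×10³/(8.314×534) = -66400/4440 = -14.96.
k_D/k_U = (5.44×10^7/234)·exp(-14.96) = 2.325×10^5 × 3.196×10^-7 = 0.0743.
Since E_D > E_U, raising the temperature improves selectivity toward D.

0.0743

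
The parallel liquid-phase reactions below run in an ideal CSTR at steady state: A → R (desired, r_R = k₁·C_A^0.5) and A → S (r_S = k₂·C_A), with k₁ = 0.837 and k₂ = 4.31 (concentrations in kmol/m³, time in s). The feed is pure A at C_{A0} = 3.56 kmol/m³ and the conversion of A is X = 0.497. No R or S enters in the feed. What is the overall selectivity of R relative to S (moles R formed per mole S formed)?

0.145

Exit C_A = C_{A0}(1−X) = 3.56×0.503 = 1.791 kmol/m³.
Rates in a CSTR are evaluated at the outlet concentration: r_R = 0.837×1.791^0.5 = 1.120, r_S = 4.31×1.791 = 7.718.
Overall selectivity = C_R/C_S = r_Rτ/(r_Sτ) = r_R/r_S = 0.145.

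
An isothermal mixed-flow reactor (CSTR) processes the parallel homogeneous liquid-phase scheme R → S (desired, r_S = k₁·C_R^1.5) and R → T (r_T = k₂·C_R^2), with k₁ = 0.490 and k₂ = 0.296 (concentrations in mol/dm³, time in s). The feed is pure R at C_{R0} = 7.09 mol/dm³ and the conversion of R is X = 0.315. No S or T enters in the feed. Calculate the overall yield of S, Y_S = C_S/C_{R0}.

0.135

Exit C_R = C_{R0}(1−X) = 7.09×0.685 = 4.857 mol/dm³.
Rates in a CSTR are evaluated at the outlet concentration: r_S = 0.490×4.857^1.5 = 5.244, r_T = 0.296×4.857^2 = 6.982.
Fraction of consumed R going to S: r_S/(r_S+r_T) = 0.4290.
C_S = 0.4290·C_{R0}·X = 0.4290×7.09×0.315 = 0.958 mol/dm³; Y_S = C_S/C_{R0} = 0.135.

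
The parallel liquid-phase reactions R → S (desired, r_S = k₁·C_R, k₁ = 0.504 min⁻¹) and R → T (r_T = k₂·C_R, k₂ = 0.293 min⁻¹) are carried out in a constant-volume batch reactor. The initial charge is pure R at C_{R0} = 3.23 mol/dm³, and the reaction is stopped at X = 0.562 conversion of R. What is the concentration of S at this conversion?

1.15 mol/dm³

C_R = C_{R0}(1−X) = 1.415 mol/dm³.
Both paths are first order in R, so the instantaneous fraction to S is constant: dC_S/d(−C_R) = k₁/(k₁+k₂) = 0.6324.
C_S = 0.6324·(C_{R0}−C_R) = 0.6324×1.815 = 1.15 mol/dm³.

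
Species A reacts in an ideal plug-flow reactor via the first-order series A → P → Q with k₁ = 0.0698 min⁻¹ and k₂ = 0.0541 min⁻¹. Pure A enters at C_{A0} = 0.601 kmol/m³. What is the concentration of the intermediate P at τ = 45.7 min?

0.115 kmol/m³

Solving the coupled first-order balances gives C_P(τ) = [k₁/(k₂−k₁)]·C_{A0}·(e^(−k₁τ) − e^(−k₂τ)).
e^(−k₁τ) = e^(−0.0698×45.7) = e^(−3.190) = 0.04118; e^(−k₂τ) = e^(−2.472) = 0.08438.
C_P = 0.0698×0.601/(0.0541−0.0698) × (0.04118−0.08438) = (-2.672)×(-0.04321) = 0.1154 kmol/m³.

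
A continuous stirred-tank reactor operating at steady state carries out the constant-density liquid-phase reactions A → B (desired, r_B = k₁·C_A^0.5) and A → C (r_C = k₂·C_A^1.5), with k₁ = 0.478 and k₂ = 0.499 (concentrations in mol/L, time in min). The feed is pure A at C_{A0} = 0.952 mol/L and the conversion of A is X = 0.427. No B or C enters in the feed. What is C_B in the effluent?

0.259 mol/L

Exit C_A = C_{A0}(1−X) = 0.952×0.573 = 0.5455 mol/L.
A CSTR operates uniformly at the exit composition, giving r_B = 0.3530 and r_C = 0.2010 (each k·C_A^n at C_A = 0.5455).
Fraction of consumed A going to B: r_B/(r_B+r_C) = 0.6372.
C_B = 0.6372·C_{A0}·X = 0.6372×0.952×0.427 = 0.259 mol/L.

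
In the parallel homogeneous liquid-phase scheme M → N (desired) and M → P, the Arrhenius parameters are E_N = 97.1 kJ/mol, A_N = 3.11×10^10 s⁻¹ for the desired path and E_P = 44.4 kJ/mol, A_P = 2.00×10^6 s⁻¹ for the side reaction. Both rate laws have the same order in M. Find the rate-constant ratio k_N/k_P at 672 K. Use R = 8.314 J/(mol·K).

k_N/k_P = (A_N/A_P)·exp[−(E_N−E_P)/(RT)] = (A_N/A_P)·exp[(E_P−E_N)/(RT)].
(E_P−E_N)/(RT) = (44.4−97.1)×10³/(8.314×672) = -52700/5587 = -9.433.
k_N/k_P = (3.11×10^10/2.00×10^6)·exp(-9.433) = 15550 × 8.007×10^-5 = 1.25.

1.25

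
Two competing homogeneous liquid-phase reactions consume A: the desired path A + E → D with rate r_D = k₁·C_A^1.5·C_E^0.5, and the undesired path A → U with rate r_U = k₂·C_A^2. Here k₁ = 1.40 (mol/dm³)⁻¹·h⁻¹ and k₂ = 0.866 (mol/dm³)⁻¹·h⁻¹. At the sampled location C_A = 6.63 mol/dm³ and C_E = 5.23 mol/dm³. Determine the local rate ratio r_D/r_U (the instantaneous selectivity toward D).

1.44

S_{D/U} = r_D/r_U = (k₁·C_A^1.5·C_E^0.5)/(k₂·C_A^2) = (k₁/k₂)·C_A^-0.5·C_E^0.5.
= (1.40×6.630^1.5×5.230^0.5) / (0.866×6.630^2) = 54.66/38.07 = 1.44.
The undesired path is higher order in A, so low C_A (CSTR or dilute feed) favours D.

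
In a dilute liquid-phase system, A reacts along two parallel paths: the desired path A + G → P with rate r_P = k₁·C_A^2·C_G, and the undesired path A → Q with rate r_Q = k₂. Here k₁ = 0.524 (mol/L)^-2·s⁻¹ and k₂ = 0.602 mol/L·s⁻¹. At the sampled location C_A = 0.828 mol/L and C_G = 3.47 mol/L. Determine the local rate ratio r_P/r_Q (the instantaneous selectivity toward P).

S_{P/Q} = r_P/r_Q = (k₁·C_A^2·C_G)/(k₂) = (k₁/k₂)·C_A^2·C_G.
= (0.524×0.8280^2×3.470) / (0.602) = 1.247/0.6020 = 2.07.

2.07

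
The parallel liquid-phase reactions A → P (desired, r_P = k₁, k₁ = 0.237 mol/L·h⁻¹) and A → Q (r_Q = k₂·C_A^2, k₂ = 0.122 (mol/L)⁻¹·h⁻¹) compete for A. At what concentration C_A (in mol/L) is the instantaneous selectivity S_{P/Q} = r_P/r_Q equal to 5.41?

S_{P/Q} = (k₁/k₂)·C_A^-2 ⇒ C_A = (S·k₂/k₁)^(-0.5).
= (5.41×0.122/0.237)^(-0.5) = (2.785)^(-0.5) = 0.599 mol/L.

0.599 mol/L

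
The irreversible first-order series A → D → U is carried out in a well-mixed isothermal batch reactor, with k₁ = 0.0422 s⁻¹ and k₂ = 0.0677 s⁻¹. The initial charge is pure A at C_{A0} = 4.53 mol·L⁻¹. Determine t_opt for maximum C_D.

18.5 s

For first-order series the maximum of C_D occurs at t_opt = ln(k₂/k₁)/(k₂−k₁).
= ln(0.0677/0.0422)/(0.0677−0.0422) = ln(1.604)/0.02550 = 0.4727/0.02550 = 18.5 s.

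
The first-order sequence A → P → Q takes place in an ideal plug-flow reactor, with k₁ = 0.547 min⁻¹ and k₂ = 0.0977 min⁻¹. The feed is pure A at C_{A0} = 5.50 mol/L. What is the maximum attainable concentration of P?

3.78 mol/L

At the optimum, C_{P,max}/C_{A0} = (k₁/k₂)^[k₂/(k₂−k₁)].
= (0.547/0.0977)^(0.0977/(0.0977−0.547)) = (5.599)^(-0.2174) = 0.6876.
C_{P,max} = 0.6876×5.50 = 3.78 mol/L.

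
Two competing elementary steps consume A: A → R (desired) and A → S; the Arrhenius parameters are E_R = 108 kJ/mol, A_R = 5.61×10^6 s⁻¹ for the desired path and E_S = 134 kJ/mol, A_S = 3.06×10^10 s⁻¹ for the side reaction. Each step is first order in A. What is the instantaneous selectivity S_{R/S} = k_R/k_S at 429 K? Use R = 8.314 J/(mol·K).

0.269

With equal orders, S_{R/S} = k_R/k_S = (A_R/A_S)·exp[(E_S−E_R)/(RT)].
(E_S−E_R)/(RT) = (134−108)×10³/(8.314×429) = 26000/3567 = 7.290.
k_R/k_S = (5.61×10^6/3.06×10^10)·exp(7.290) = 1.833×10^-4 × 1465 = 0.269.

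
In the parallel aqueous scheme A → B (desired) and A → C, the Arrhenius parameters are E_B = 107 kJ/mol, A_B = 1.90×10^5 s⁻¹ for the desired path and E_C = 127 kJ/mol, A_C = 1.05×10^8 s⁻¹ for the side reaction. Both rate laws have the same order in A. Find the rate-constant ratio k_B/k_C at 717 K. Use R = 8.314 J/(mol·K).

With equal orders, S_{B/C} = k_B/k_C = (A_B/A_C)·exp[(E_C−E_B)/(RT)].
(E_C−E_B)/(RT) = (127−107)×10³/(8.314×717) = 20000/5961 = 3.355.
k_B/k_C = (1.90×10^5/1.05×10^8)·exp(3.355) = 0.001810 × 28.65 = 0.0518.

0.0518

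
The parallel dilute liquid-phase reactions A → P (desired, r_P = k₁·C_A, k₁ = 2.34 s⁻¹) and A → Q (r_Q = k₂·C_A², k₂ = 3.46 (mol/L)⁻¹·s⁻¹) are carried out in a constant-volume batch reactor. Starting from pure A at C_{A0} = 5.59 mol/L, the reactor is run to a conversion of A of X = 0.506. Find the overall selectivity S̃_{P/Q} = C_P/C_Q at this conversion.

0.168

C_A = C_{A0}(1−X) = 2.761 mol/L.
Along a PFR/batch, dC_P/dC_A = −r_P/(r_P+r_Q) = −k₁/(k₁+k₂·C_A).
Integrating from C_{A0} to C_A: C_P = (2.34/3.46)·ln[(2.34+3.46·5.59)/(2.34+3.46·2.76)] = 0.6763·ln(21.68/11.89) = 0.4060 mol/L.
C_Q = (C_{A0}−C_A)−C_P = 2.423 mol/L; S̃_{P/Q} = 0.4060/2.423 = 0.168.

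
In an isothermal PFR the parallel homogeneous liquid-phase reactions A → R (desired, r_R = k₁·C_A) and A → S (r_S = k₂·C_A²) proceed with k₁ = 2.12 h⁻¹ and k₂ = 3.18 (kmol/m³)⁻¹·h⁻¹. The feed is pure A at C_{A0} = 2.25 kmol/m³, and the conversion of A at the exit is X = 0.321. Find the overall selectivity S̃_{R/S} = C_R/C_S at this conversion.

0.356

C_A = C_{A0}(1−X) = 1.528 kmol/m³.
Along a PFR/batch, dC_R/dC_A = −r_R/(r_R+r_S) = −k₁/(k₁+k₂·C_A).
Integrating from C_{A0} to C_A: C_R = (2.12/3.18)·ln[(2.12+3.18·2.25)/(2.12+3.18·1.53)] = 0.6667·ln(9.275/6.978) = 0.1897 kmol/m³.
C_S = (C_{A0}−C_A)−C_R = 0.5326 kmol/m³; S̃_{R/S} = 0.1897/0.5326 = 0.356.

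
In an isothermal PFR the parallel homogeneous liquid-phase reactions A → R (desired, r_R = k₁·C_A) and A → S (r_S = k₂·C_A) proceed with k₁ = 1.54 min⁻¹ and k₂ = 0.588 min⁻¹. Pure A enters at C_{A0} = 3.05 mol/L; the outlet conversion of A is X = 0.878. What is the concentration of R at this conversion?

1.94 mol/L

C_A = C_{A0}(1−X) = 0.3721 mol/L.
Both paths are first order in A, so the instantaneous fraction to R is constant: dC_R/d(−C_A) = k₁/(k₁+k₂) = 0.7237.
C_R = 0.7237·(C_{A0}−C_A) = 0.7237×2.678 = 1.94 mol/L.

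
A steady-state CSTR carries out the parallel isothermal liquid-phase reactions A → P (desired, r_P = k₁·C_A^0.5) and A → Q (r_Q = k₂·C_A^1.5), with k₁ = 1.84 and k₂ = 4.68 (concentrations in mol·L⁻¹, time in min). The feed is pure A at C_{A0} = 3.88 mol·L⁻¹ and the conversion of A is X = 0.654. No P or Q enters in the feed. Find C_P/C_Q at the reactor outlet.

0.293

Exit C_A = C_{A0}(1−X) = 3.88×0.346 = 1.342 mol·L⁻¹.
In a CSTR the entire volume is at exit conditions, so r_P = 1.84×1.342^0.5 = 2.132 and r_Q = 4.68×1.342^1.5 = 7.280.
Overall selectivity = C_P/C_Q = r_Pτ/(r_Qτ) = r_P/r_Q = 0.293.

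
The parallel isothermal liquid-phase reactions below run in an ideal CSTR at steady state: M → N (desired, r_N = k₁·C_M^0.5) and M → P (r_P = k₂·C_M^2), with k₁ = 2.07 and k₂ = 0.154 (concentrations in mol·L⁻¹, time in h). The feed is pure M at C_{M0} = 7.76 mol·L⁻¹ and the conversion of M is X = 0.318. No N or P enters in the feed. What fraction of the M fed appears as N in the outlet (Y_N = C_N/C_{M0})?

Exit C_M = C_{M0}(1−X) = 7.76×0.682 = 5.292 mol·L⁻¹.
A CSTR operates uniformly at the exit composition, giving r_N = 4.762 and r_P = 4.313 (each k·C_M^n at C_M = 5.292).
Fraction of consumed M going to N: r_N/(r_N+r_P) = 0.5247.
C_N = 0.5247·C_{M0}·X = 0.5247×7.76×0.318 = 1.29 mol·L⁻¹; Y_N = C_N/C_{M0} = 0.167.

0.167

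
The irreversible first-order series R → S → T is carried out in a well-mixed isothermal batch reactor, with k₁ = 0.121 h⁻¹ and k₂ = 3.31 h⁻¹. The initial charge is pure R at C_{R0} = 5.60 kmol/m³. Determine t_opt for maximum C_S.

1.04 h

Setting dC_S/dt = 0 gives t_opt = ln(k₂/k₁)/(k₂−k₁).
= ln(3.31/0.121)/(3.31−0.121) = ln(27.36)/3.189 = 3.309/3.189 = 1.04 h.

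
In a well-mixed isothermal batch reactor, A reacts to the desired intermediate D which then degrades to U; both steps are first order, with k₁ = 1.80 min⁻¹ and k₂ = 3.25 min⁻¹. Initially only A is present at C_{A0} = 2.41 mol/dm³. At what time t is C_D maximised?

For first-order series the maximum of C_D occurs at t_opt = ln(k₂/k₁)/(k₂−k₁).
= ln(3.25/1.80)/(3.25−1.80) = ln(1.806)/1.450 = 0.5909/1.450 = 0.407 min.

0.407 min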